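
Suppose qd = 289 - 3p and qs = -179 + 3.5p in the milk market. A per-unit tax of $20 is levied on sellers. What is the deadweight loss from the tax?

Pre-tax equilibrium: p* = 72, q* = 73.
Tax on sellers shifts supply to qs = -179 + 3.5(p − 20) = -249 + 3.5p.
289 - 3p = -249 + 3.5p gives buyer price pb = 1076/13; sellers receive ps = 1076/13 − 20 = 816/13.
New quantity: q = 289 − 3(1076/13) = 529/13.
DWL = ½ × 20 × (73 − 529/13) = 4200/13.

Deadweight loss = 4200/13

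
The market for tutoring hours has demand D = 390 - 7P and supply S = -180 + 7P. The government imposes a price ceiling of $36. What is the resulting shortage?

Equilibrium price would be P* = 285/7, so the ceiling at 36 binds.
At P = 36: D = 390 − 7(36) = 138, S = -180 + 7(36) = 72.
Shortage = 138 − 72 = 66.

Shortage = 66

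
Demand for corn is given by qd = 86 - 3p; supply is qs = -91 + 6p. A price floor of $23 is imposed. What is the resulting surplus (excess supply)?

Equilibrium price would be p* = 59/3, so the floor at 23 binds.
At p = 23: qd = 17, qs = 47.
Surplus = 47 − 17 = 30.

Surplus = 30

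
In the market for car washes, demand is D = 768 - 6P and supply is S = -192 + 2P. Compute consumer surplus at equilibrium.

Equilibrium: 768 - 6P = -192 + 2P gives P* = 120, Q* = 48.
Demand choke price (D = 0): P = 128.
CS = ½(128 − 120)(48) = 192.

Consumer surplus = 192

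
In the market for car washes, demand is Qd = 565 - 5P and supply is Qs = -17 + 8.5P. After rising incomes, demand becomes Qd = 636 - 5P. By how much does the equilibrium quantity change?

ΔQ = 1207/27

Original equilibrium: P* = 388/9, Q* = 3145/9.
New equilibrium: 636 - 5P = -17 + 8.5P, so 653 = 13.5P and P' = 1306/27; Q' = 636 − 5(1306/27) = 10642/27.
Change in quantity: 10642/27 − 3145/9 = 1207/27.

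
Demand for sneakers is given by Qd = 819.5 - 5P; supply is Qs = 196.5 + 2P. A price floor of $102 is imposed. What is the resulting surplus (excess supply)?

Surplus = 91

Equilibrium price would be P* = 89, so the floor at 102 binds.
At P = 102: Qd = 309.5, Qs = 400.5.
Surplus = 400.5 − 309.5 = 91.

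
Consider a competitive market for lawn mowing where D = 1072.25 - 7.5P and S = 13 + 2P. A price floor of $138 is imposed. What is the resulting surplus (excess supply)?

Surplus = 251.75

Equilibrium price would be P* = 111.5, so the floor at 138 binds.
At P = 138: D = 37.25, S = 289.
Surplus = 289 − 37.25 = 251.75.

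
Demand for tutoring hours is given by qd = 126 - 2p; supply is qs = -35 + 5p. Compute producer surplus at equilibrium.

Producer surplus = 640

Equilibrium: 126 - 2p = -35 + 5p gives p* = 23, q* = 80.
Supply starts at p = 7 (where qs = 0).
PS = ½(23 − 7)(80) = 640.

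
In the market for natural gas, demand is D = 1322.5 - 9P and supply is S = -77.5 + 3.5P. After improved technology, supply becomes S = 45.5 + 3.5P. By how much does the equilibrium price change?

Original equilibrium: P* = 112, Q* = 314.5.
New equilibrium: 1322.5 - 9P = 45.5 + 3.5P, so 1277 = 12.5P and P' = 102.16; Q' = 1322.5 − 9(102.16) = 403.06.
Change in price: 102.16 − 112 = -9.84.

ΔP = -9.84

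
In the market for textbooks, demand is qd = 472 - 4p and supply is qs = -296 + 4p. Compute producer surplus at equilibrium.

Producer surplus = 968

Equilibrium: 472 - 4p = -296 + 4p gives p* = 96, q* = 88.
Supply starts at p = 74 (where qs = 0).
PS = ½(96 − 74)(88) = 968.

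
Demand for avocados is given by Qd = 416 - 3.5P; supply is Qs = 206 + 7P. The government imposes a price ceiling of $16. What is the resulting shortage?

Equilibrium price would be P* = 20, so the ceiling at 16 binds.
At P = 16: Qd = 416 − 3.5(16) = 360, Qs = 206 + 7(16) = 318.
Shortage = 360 − 318 = 42.

Shortage = 42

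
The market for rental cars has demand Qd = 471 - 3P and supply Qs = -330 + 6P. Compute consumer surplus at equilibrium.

Equilibrium: 471 - 3P = -330 + 6P gives P* = 89, Q* = 204.
Demand choke price (Qd = 0): P = 157.
CS = ½(157 − 89)(204) = 6936.

Consumer surplus = 6936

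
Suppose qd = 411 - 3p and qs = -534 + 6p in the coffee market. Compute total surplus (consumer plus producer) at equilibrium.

Equilibrium: 411 - 3p = -534 + 6p gives p* = 105, q* = 96.
Demand choke price: p = 137; supply starts at p = 89.
CS = ½(137 − 105)(96) = 1536; PS = ½(105 − 89)(96) = 768.

Total surplus = 2304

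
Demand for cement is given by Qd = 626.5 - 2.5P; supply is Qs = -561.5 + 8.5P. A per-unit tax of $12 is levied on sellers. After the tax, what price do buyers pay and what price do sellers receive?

Pre-tax equilibrium: P* = 108, Q* = 356.5.
Tax on sellers shifts supply to Qs = -561.5 + 8.5(P − 12) = -663.5 + 8.5P.
626.5 - 2.5P = -663.5 + 8.5P gives buyer price Pb = 1290/11; sellers receive Ps = 1290/11 − 12 = 1158/11.
New quantity: Q = 626.5 − 2.5(1290/11) = 7333/22.

Buyers pay 1290/11, sellers receive 1158/11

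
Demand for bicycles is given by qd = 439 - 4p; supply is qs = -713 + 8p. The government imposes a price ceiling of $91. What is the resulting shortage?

Shortage = 60

Equilibrium price would be p* = 96, so the ceiling at 91 binds.
At p = 91: qd = 439 − 4(91) = 75, qs = -713 + 8(91) = 15.
Shortage = 75 − 15 = 60.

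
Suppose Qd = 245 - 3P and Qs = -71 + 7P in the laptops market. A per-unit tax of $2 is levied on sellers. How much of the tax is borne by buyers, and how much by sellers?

Buyers bear $1.4, sellers bear $0.6

Pre-tax equilibrium: P* = 31.6, Q* = 150.2.
Tax on sellers shifts supply to Qs = -71 + 7(P − 2) = -85 + 7P.
245 - 3P = -85 + 7P gives buyer price Pb = 33; sellers receive Ps = 33 − 2 = 31.
New quantity: Q = 245 − 3(33) = 146.
Buyer burden = 33 − 31.6 = 1.4; seller burden = 31.6 − 31 = 0.6.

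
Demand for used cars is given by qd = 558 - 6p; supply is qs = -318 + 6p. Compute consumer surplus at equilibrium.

Consumer surplus = 1200

Equilibrium: 558 - 6p = -318 + 6p gives p* = 73, q* = 120.
Demand choke price (qd = 0): p = 93.
CS = ½(93 − 73)(120) = 1200.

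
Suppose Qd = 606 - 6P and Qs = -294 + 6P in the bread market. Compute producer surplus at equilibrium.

Equilibrium: 606 - 6P = -294 + 6P gives P* = 75, Q* = 156.
Supply starts at P = 49 (where Qs = 0).
PS = ½(75 − 49)(156) = 2028.

Producer surplus = 2028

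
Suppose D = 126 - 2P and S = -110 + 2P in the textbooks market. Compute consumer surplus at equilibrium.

Equilibrium: 126 - 2P = -110 + 2P gives P* = 59, Q* = 8.
Demand choke price (D = 0): P = 63.
CS = ½(63 − 59)(8) = 16.

Consumer surplus = 16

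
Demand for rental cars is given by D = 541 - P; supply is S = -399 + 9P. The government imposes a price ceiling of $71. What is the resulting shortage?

Equilibrium price would be P* = 94, so the ceiling at 71 binds.
At P = 71: D = 541 − 1(71) = 470, S = -399 + 9(71) = 240.
Shortage = 470 − 240 = 230.

Shortage = 230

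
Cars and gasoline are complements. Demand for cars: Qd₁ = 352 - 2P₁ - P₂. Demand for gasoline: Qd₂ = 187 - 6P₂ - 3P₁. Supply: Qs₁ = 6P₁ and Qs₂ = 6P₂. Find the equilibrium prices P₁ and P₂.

P₁ = 4037/93, P₂ = 440/93

Market 1: 352 - 2P₁ - P₂ = 6P₁ → 8P₁ + P₂ = 352.
Market 2: 12P₂ + 3P₁ = 187.
Eliminating P₂: 12×(1) − 1×(2) gives 93P₁ = 4037, so P₁ = 4037/93.
Back-substitute into (2): P₂ = (187 − 3×4037/93) / 12 = 440/93.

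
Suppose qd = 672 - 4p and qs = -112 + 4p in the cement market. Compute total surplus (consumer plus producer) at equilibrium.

Total surplus = 19600

Equilibrium: 672 - 4p = -112 + 4p gives p* = 98, q* = 280.
Demand choke price: p = 168; supply starts at p = 28.
CS = ½(168 − 98)(280) = 9800; PS = ½(98 − 28)(280) = 9800.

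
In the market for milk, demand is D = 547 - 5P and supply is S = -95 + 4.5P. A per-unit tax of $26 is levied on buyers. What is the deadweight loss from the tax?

Deadweight loss = 15210/19

Pre-tax equilibrium: P* = 1284/19, Q* = 3973/19.
Tax on buyers shifts demand to D = 547 − 5(P + 26) = 417 - 5P.
417 - 5P = -95 + 4.5P gives seller price Ps = 1024/19; buyers pay Pb = 1024/19 + 26 = 1518/19.
New quantity: Q = 547 − 5(1518/19) = 2803/19.
DWL = ½ × 26 × (3973/19 − 2803/19) = 15210/19.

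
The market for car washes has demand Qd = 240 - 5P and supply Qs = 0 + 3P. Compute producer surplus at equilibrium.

Equilibrium: 240 - 5P = 0 + 3P gives P* = 30, Q* = 90.
Supply starts at P = 0 (where Qs = 0).
PS = ½(30 − 0)(90) = 1350.

Producer surplus = 1350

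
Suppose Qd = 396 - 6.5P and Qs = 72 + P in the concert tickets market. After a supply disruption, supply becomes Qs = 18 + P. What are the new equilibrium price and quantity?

Original equilibrium: P* = 43.2, Q* = 115.2.
New equilibrium: 396 - 6.5P = 18 + P, so 378 = 7.5P and P' = 50.4; Q' = 396 − 6.5(50.4) = 68.4.

P' = 50.4, Q' = 68.4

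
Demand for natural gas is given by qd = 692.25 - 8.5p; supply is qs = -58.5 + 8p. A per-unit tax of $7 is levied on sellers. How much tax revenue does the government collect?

Tax revenue = 127813/66

Pre-tax equilibrium: p* = 45.5, q* = 305.5.
Tax on sellers shifts supply to qs = -58.5 + 8(p − 7) = -114.5 + 8p.
692.25 - 8.5p = -114.5 + 8p gives buyer price pb = 3227/66; sellers receive ps = 3227/66 − 7 = 2765/66.
New quantity: q = 692.25 − 8.5(3227/66) = 18259/66.
Revenue = 7 × 18259/66 = 127813/66.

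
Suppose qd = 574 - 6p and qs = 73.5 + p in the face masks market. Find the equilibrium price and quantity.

p* = 71.5, q* = 145

Set qd = qs: 574 - 6p = 73.5 + p.
500.5 = 7p, so p* = 71.5.
q* = 574 − 6(71.5) = 145.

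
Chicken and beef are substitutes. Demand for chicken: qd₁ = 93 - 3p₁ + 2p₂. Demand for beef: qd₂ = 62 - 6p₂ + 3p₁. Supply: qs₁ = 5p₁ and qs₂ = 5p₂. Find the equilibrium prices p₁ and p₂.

p₁ = 1147/82, p₂ = 775/82

Market 1: 93 - 3p₁ + 2p₂ = 5p₁ → 8p₁ - 2p₂ = 93.
Market 2: 11p₂ - 3p₁ = 62.
Eliminating p₂: 11×(1) + 2×(2) gives 82p₁ = 1147, so p₁ = 1147/82.
Back-substitute into (2): p₂ = (62 + 3×1147/82) / 11 = 775/82.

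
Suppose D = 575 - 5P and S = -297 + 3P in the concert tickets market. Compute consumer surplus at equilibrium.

Equilibrium: 575 - 5P = -297 + 3P gives P* = 109, Q* = 30.
Demand choke price (D = 0): P = 115.
CS = ½(115 − 109)(30) = 90.

Consumer surplus = 90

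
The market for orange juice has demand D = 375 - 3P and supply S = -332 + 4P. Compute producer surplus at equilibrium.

Equilibrium: 375 - 3P = -332 + 4P gives P* = 101, Q* = 72.
Supply starts at P = 83 (where S = 0).
PS = ½(101 − 83)(72) = 648.

Producer surplus = 648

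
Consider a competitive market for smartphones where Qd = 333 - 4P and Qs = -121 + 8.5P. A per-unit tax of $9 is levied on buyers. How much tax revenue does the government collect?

Pre-tax equilibrium: P* = 36.32, Q* = 187.72.
Tax on buyers shifts demand to Qd = 333 − 4(P + 9) = 297 - 4P.
297 - 4P = -121 + 8.5P gives seller price Ps = 33.44; buyers pay Pb = 33.44 + 9 = 42.44.
New quantity: Q = 333 − 4(42.44) = 163.24.
Revenue = 9 × 163.24 = 1469.16.

Tax revenue = 1469.16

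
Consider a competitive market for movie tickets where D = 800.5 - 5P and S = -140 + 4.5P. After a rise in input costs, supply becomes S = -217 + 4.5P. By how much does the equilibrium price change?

ΔP = 154/19

Original equilibrium: P* = 99, Q* = 305.5.
New equilibrium: 800.5 - 5P = -217 + 4.5P, so 1017.5 = 9.5P and P' = 2035/19; Q' = 800.5 − 5(2035/19) = 10069/38.
Change in price: 2035/19 − 99 = 154/19.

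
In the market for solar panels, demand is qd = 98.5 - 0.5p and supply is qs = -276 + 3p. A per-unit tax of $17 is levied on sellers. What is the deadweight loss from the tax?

Pre-tax equilibrium: p* = 107, q* = 45.
Tax on sellers shifts supply to qs = -276 + 3(p − 17) = -327 + 3p.
98.5 - 0.5p = -327 + 3p gives buyer price pb = 851/7; sellers receive ps = 851/7 − 17 = 732/7.
New quantity: q = 98.5 − 0.5(851/7) = 264/7.
DWL = ½ × 17 × (45 − 264/7) = 867/14.

Deadweight loss = 867/14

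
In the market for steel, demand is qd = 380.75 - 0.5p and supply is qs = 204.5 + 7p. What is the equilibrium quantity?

Set qd = qs: 380.75 - 0.5p = 204.5 + 7p.
176.25 = 7.5p, so p* = 23.5.
q* = 380.75 − 0.5(23.5) = 369.

q* = 369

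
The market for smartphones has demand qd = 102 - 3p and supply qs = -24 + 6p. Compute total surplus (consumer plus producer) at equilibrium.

Total surplus = 900

Equilibrium: 102 - 3p = -24 + 6p gives p* = 14, q* = 60.
Demand choke price: p = 34; supply starts at p = 4.
CS = ½(34 − 14)(60) = 600; PS = ½(14 − 4)(60) = 300.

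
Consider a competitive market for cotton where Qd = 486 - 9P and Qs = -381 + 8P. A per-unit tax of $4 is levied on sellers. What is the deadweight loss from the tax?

Deadweight loss = 576/17

Pre-tax equilibrium: P* = 51, Q* = 27.
Tax on sellers shifts supply to Qs = -381 + 8(P − 4) = -413 + 8P.
486 - 9P = -413 + 8P gives buyer price Pb = 899/17; sellers receive Ps = 899/17 − 4 = 831/17.
New quantity: Q = 486 − 9(899/17) = 171/17.
DWL = ½ × 4 × (27 − 171/17) = 576/17.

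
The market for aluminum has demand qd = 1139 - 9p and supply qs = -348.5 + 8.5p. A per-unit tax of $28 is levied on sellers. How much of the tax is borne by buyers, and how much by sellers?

Buyers bear $13.6, sellers bear $14.4

Pre-tax equilibrium: p* = 85, q* = 374.
Tax on sellers shifts supply to qs = -348.5 + 8.5(p − 28) = -586.5 + 8.5p.
1139 - 9p = -586.5 + 8.5p gives buyer price pb = 98.6; sellers receive ps = 98.6 − 28 = 70.6.
New quantity: q = 1139 − 9(98.6) = 251.6.
Buyer burden = 98.6 − 85 = 13.6; seller burden = 85 − 70.6 = 14.4.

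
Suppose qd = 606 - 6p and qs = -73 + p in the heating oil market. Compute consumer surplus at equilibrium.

Consumer surplus = 48

Equilibrium: 606 - 6p = -73 + p gives p* = 97, q* = 24.
Demand choke price (qd = 0): p = 101.
CS = ½(101 − 97)(24) = 48.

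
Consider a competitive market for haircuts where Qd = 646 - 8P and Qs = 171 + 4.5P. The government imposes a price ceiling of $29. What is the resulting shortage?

Shortage = 112.5

Equilibrium price would be P* = 38, so the ceiling at 29 binds.
At P = 29: Qd = 646 − 8(29) = 414, Qs = 171 + 4.5(29) = 301.5.
Shortage = 414 − 301.5 = 112.5.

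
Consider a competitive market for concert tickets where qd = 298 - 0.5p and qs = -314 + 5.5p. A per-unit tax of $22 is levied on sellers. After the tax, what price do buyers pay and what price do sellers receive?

Pre-tax equilibrium: p* = 102, q* = 247.
Tax on sellers shifts supply to qs = -314 + 5.5(p − 22) = -435 + 5.5p.
298 - 0.5p = -435 + 5.5p gives buyer price pb = 733/6; sellers receive ps = 733/6 − 22 = 601/6.
New quantity: q = 298 − 0.5(733/6) = 2843/12.

Buyers pay 733/6, sellers receive 601/6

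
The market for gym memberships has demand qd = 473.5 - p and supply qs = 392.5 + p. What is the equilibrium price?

Set qd = qs: 473.5 - p = 392.5 + p.
81 = 2p, so p* = 40.5.
q* = 473.5 − 1(40.5) = 433.

p* = 40.5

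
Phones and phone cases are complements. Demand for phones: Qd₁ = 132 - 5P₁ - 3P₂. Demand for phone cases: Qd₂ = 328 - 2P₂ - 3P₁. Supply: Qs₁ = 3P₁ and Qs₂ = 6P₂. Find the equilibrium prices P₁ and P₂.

P₁ = 72/55, P₂ = 2228/55

Market 1: 132 - 5P₁ - 3P₂ = 3P₁ → 8P₁ + 3P₂ = 132.
Market 2: 8P₂ + 3P₁ = 328.
Eliminating P₂: 8×(1) − 3×(2) gives 55P₁ = 72, so P₁ = 72/55.
Back-substitute into (2): P₂ = (328 − 3×72/55) / 8 = 2228/55.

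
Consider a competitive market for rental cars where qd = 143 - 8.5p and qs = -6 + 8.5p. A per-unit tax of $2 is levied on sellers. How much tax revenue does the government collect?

Pre-tax equilibrium: p* = 149/17, q* = 68.5.
Tax on sellers shifts supply to qs = -6 + 8.5(p − 2) = -23 + 8.5p.
143 - 8.5p = -23 + 8.5p gives buyer price pb = 166/17; sellers receive ps = 166/17 − 2 = 132/17.
New quantity: q = 143 − 8.5(166/17) = 60.
Revenue = 2 × 60 = 120.

Tax revenue = 120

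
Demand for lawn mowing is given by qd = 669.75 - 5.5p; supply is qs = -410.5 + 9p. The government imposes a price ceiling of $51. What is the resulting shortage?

Equilibrium price would be p* = 74.5, so the ceiling at 51 binds.
At p = 51: qd = 669.75 − 5.5(51) = 389.25, qs = -410.5 + 9(51) = 48.5.
Shortage = 389.25 − 48.5 = 340.75.

Shortage = 340.75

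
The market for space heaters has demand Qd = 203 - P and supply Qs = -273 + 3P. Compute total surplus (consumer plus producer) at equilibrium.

Equilibrium: 203 - P = -273 + 3P gives P* = 119, Q* = 84.
Demand choke price: P = 203; supply starts at P = 91.
CS = ½(203 − 119)(84) = 3528; PS = ½(119 − 91)(84) = 1176.

Total surplus = 4704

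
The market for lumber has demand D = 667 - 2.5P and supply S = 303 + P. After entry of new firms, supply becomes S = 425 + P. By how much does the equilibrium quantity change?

Original equilibrium: P* = 104, Q* = 407.
New equilibrium: 667 - 2.5P = 425 + P, so 242 = 3.5P and P' = 484/7; Q' = 667 − 2.5(484/7) = 3459/7.
Change in quantity: 3459/7 − 407 = 610/7.

ΔQ = 610/7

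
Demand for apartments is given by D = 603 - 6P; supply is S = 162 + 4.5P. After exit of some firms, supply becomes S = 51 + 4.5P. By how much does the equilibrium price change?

ΔP = 74/7

Original equilibrium: P* = 42, Q* = 351.
New equilibrium: 603 - 6P = 51 + 4.5P, so 552 = 10.5P and P' = 368/7; Q' = 603 − 6(368/7) = 2013/7.
Change in price: 368/7 − 42 = 74/7.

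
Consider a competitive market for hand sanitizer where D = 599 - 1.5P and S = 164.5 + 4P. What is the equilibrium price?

P* = 79

Set D = S: 599 - 1.5P = 164.5 + 4P.
434.5 = 5.5P, so P* = 79.
Q* = 599 − 1.5(79) = 480.5.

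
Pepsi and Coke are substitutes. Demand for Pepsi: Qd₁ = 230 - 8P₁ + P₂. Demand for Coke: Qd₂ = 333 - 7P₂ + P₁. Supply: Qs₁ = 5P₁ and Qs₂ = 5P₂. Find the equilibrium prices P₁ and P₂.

Market 1: 230 - 8P₁ + P₂ = 5P₁ → 13P₁ - P₂ = 230.
Market 2: 12P₂ - P₁ = 333.
Eliminating P₂: 12×(1) + 1×(2) gives 155P₁ = 3093, so P₁ = 3093/155.
Back-substitute into (2): P₂ = (333 + 1×3093/155) / 12 = 4559/155.

P₁ = 3093/155, P₂ = 4559/155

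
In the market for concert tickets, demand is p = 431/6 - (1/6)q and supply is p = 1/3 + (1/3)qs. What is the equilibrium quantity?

Set the two price expressions equal: 431/6 - (1/6)q = 1/3 + (1/3)q.
71.5 = 0.5q, so q* = 143.
p* = 431/6 − (1/6)(143) = 48.

q* = 143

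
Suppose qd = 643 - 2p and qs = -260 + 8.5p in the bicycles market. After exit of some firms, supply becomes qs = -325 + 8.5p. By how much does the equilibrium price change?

Original equilibrium: p* = 86, q* = 471.
New equilibrium: 643 - 2p = -325 + 8.5p, so 968 = 10.5p and p' = 1936/21; q' = 643 − 2(1936/21) = 9631/21.
Change in price: 1936/21 − 86 = 130/21.

Δp = 130/21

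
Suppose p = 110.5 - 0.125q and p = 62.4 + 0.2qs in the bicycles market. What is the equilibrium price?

p* = 92

Set the two price expressions equal: 110.5 - 0.125q = 62.4 + 0.2q.
48.1 = 0.325q, so q* = 148.
p* = 110.5 − (0.125)(148) = 92.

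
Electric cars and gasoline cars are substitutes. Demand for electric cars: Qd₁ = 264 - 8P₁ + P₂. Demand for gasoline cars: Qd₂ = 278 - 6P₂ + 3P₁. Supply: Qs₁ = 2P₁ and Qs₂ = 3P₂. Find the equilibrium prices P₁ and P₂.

Market 1: 264 - 8P₁ + P₂ = 2P₁ → 10P₁ - P₂ = 264.
Market 2: 9P₂ - 3P₁ = 278.
Eliminating P₂: 9×(1) + 1×(2) gives 87P₁ = 2654, so P₁ = 2654/87.
Back-substitute into (2): P₂ = (278 + 3×2654/87) / 9 = 3572/87.

P₁ = 2654/87, P₂ = 3572/87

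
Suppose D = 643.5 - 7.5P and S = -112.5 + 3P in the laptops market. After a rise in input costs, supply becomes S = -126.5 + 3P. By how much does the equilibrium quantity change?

Original equilibrium: P* = 72, Q* = 103.5.
New equilibrium: 643.5 - 7.5P = -126.5 + 3P, so 770 = 10.5P and P' = 220/3; Q' = 643.5 − 7.5(220/3) = 93.5.
Change in quantity: 93.5 − 103.5 = -10.

ΔQ = -10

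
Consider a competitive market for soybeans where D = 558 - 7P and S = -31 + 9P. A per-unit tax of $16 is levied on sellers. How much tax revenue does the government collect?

Pre-tax equilibrium: P* = 36.8125, Q* = 300.3125.
Tax on sellers shifts supply to S = -31 + 9(P − 16) = -175 + 9P.
558 - 7P = -175 + 9P gives buyer price Pb = 45.8125; sellers receive Ps = 45.8125 − 16 = 29.8125.
New quantity: Q = 558 − 7(45.8125) = 237.3125.
Revenue = 16 × 237.3125 = 3797.

Tax revenue = 3797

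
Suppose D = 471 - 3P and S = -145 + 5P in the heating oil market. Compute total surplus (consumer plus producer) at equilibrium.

Equilibrium: 471 - 3P = -145 + 5P gives P* = 77, Q* = 240.
Demand choke price: P = 157; supply starts at P = 29.
CS = ½(157 − 77)(240) = 9600; PS = ½(77 − 29)(240) = 5760.

Total surplus = 15360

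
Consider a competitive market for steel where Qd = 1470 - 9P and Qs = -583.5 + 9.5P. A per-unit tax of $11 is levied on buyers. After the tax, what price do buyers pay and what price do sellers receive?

Pre-tax equilibrium: P* = 111, Q* = 471.
Tax on buyers shifts demand to Qd = 1470 − 9(P + 11) = 1371 - 9P.
1371 - 9P = -583.5 + 9.5P gives seller price Ps = 3909/37; buyers pay Pb = 3909/37 + 11 = 4316/37.
New quantity: Q = 1470 − 9(4316/37) = 15546/37.

Buyers pay 4316/37, sellers receive 3909/37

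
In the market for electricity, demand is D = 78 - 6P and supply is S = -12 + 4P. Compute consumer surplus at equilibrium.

Consumer surplus = 48

Equilibrium: 78 - 6P = -12 + 4P gives P* = 9, Q* = 24.
Demand choke price (D = 0): P = 13.
CS = ½(13 − 9)(24) = 48.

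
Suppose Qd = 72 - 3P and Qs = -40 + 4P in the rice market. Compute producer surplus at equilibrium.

Equilibrium: 72 - 3P = -40 + 4P gives P* = 16, Q* = 24.
Supply starts at P = 10 (where Qs = 0).
PS = ½(16 − 10)(24) = 72.

Producer surplus = 72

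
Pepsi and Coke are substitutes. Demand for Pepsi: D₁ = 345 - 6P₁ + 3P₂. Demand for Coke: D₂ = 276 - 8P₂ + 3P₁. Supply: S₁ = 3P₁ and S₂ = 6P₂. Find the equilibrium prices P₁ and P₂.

P₁ = 1886/39, P₂ = 391/13

Market 1: 345 - 6P₁ + 3P₂ = 3P₁ → 9P₁ - 3P₂ = 345.
Market 2: 14P₂ - 3P₁ = 276.
Eliminating P₂: 14×(1) + 3×(2) gives 117P₁ = 5658, so P₁ = 1886/39.
Back-substitute into (2): P₂ = (276 + 3×1886/39) / 14 = 391/13.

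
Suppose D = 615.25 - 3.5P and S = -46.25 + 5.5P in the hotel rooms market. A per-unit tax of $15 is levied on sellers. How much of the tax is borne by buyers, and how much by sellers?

Pre-tax equilibrium: P* = 73.5, Q* = 358.
Tax on sellers shifts supply to S = -46.25 + 5.5(P − 15) = -128.75 + 5.5P.
615.25 - 3.5P = -128.75 + 5.5P gives buyer price Pb = 248/3; sellers receive Ps = 248/3 − 15 = 203/3.
New quantity: Q = 615.25 − 3.5(248/3) = 3911/12.
Buyer burden = 248/3 − 73.5 = 55/6; seller burden = 73.5 − 203/3 = 35/6.

Buyers bear 55/6, sellers bear 35/6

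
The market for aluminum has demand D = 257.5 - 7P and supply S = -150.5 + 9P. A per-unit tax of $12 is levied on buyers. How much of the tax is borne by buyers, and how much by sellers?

Pre-tax equilibrium: P* = 25.5, Q* = 79.
Tax on buyers shifts demand to D = 257.5 − 7(P + 12) = 173.5 - 7P.
173.5 - 7P = -150.5 + 9P gives seller price Ps = 20.25; buyers pay Pb = 20.25 + 12 = 32.25.
New quantity: Q = 257.5 − 7(32.25) = 31.75.
Buyer burden = 32.25 − 25.5 = 6.75; seller burden = 25.5 − 20.25 = 5.25.

Buyers bear $6.75, sellers bear $5.25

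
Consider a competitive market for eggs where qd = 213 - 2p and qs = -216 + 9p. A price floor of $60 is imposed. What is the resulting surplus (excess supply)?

Equilibrium price would be p* = 39, so the floor at 60 binds.
At p = 60: qd = 93, qs = 324.
Surplus = 324 − 93 = 231.

Surplus = 231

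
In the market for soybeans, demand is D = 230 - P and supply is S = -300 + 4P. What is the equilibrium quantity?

Q* = 124

Set D = S: 230 - P = -300 + 4P.
530 = 5P, so P* = 106.
Q* = 230 − 1(106) = 124.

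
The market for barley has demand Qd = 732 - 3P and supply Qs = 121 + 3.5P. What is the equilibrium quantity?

Set Qd = Qs: 732 - 3P = 121 + 3.5P.
611 = 6.5P, so P* = 94.
Q* = 732 − 3(94) = 450.

Q* = 450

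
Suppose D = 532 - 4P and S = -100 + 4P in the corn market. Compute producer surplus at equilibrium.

Equilibrium: 532 - 4P = -100 + 4P gives P* = 79, Q* = 216.
Supply starts at P = 25 (where S = 0).
PS = ½(79 − 25)(216) = 5832.

Producer surplus = 5832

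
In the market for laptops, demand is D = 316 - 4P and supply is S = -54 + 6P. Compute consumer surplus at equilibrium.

Consumer surplus = 3528

Equilibrium: 316 - 4P = -54 + 6P gives P* = 37, Q* = 168.
Demand choke price (D = 0): P = 79.
CS = ½(79 − 37)(168) = 3528.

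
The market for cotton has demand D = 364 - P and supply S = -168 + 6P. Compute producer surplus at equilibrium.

Producer surplus = 6912

Equilibrium: 364 - P = -168 + 6P gives P* = 76, Q* = 288.
Supply starts at P = 28 (where S = 0).
PS = ½(76 − 28)(288) = 6912.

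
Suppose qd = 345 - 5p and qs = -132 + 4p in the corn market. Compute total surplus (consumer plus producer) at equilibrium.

Equilibrium: 345 - 5p = -132 + 4p gives p* = 53, q* = 80.
Demand choke price: p = 69; supply starts at p = 33.
CS = ½(69 − 53)(80) = 640; PS = ½(53 − 33)(80) = 800.

Total surplus = 1440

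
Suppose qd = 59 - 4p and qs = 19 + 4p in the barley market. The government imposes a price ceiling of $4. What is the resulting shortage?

Shortage = 8

Equilibrium price would be p* = 5, so the ceiling at 4 binds.
At p = 4: qd = 59 − 4(4) = 43, qs = 19 + 4(4) = 35.
Shortage = 43 − 35 = 8.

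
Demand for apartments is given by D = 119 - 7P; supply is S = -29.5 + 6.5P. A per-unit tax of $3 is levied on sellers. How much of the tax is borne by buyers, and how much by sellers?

Pre-tax equilibrium: P* = 11, Q* = 42.
Tax on sellers shifts supply to S = -29.5 + 6.5(P − 3) = -49 + 6.5P.
119 - 7P = -49 + 6.5P gives buyer price Pb = 112/9; sellers receive Ps = 112/9 − 3 = 85/9.
New quantity: Q = 119 − 7(112/9) = 287/9.
Buyer burden = 112/9 − 11 = 13/9; seller burden = 11 − 85/9 = 14/9.

Buyers bear 13/9, sellers bear 14/9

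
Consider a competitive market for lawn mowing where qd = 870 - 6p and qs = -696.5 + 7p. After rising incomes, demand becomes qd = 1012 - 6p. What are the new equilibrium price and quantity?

Original equilibrium: p* = 120.5, q* = 147.
New equilibrium: 1012 - 6p = -696.5 + 7p, so 1708.5 = 13p and p' = 3417/26; q' = 1012 − 6(3417/26) = 2905/13.

p' = 3417/26, q' = 2905/13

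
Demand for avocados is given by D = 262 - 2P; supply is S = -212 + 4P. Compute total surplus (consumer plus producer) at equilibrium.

Equilibrium: 262 - 2P = -212 + 4P gives P* = 79, Q* = 104.
Demand choke price: P = 131; supply starts at P = 53.
CS = ½(131 − 79)(104) = 2704; PS = ½(79 − 53)(104) = 1352.

Total surplus = 4056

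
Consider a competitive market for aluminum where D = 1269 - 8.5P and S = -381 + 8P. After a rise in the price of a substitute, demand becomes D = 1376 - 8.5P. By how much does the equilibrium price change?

Original equilibrium: P* = 100, Q* = 419.
New equilibrium: 1376 - 8.5P = -381 + 8P, so 1757 = 16.5P and P' = 3514/33; Q' = 1376 − 8.5(3514/33) = 15539/33.
Change in price: 3514/33 − 100 = 214/33.

ΔP = 214/33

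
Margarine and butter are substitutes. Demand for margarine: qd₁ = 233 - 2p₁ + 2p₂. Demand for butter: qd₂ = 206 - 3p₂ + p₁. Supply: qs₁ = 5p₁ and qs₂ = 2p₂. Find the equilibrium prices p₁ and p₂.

Market 1: 233 - 2p₁ + 2p₂ = 5p₁ → 7p₁ - 2p₂ = 233.
Market 2: 5p₂ - p₁ = 206.
Eliminating p₂: 5×(1) + 2×(2) gives 33p₁ = 1577, so p₁ = 1577/33.
Back-substitute into (2): p₂ = (206 + 1×1577/33) / 5 = 1675/33.

p₁ = 1577/33, p₂ = 1675/33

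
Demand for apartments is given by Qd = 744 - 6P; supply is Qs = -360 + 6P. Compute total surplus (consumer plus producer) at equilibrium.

Equilibrium: 744 - 6P = -360 + 6P gives P* = 92, Q* = 192.
Demand choke price: P = 124; supply starts at P = 60.
CS = ½(124 − 92)(192) = 3072; PS = ½(92 − 60)(192) = 3072.

Total surplus = 6144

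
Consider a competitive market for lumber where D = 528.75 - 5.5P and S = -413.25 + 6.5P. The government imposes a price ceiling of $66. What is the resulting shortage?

Equilibrium price would be P* = 78.5, so the ceiling at 66 binds.
At P = 66: D = 528.75 − 5.5(66) = 165.75, S = -413.25 + 6.5(66) = 15.75.
Shortage = 165.75 − 15.75 = 150.

Shortage = 150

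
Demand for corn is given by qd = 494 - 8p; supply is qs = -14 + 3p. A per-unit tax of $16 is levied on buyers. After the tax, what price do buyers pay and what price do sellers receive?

Buyers pay 556/11, sellers receive 380/11

Pre-tax equilibrium: p* = 508/11, q* = 1370/11.
Tax on buyers shifts demand to qd = 494 − 8(p + 16) = 366 - 8p.
366 - 8p = -14 + 3p gives seller price ps = 380/11; buyers pay pb = 380/11 + 16 = 556/11.
New quantity: q = 494 − 8(556/11) = 986/11.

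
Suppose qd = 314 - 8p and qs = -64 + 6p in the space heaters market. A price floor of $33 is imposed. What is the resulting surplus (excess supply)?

Surplus = 84

Equilibrium price would be p* = 27, so the floor at 33 binds.
At p = 33: qd = 50, qs = 134.
Surplus = 134 − 50 = 84.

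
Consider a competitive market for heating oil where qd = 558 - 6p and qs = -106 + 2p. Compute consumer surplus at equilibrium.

Equilibrium: 558 - 6p = -106 + 2p gives p* = 83, q* = 60.
Demand choke price (qd = 0): p = 93.
CS = ½(93 − 83)(60) = 300.

Consumer surplus = 300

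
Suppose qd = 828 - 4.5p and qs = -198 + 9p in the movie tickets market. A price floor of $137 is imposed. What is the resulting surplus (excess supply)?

Equilibrium price would be p* = 76, so the floor at 137 binds.
At p = 137: qd = 211.5, qs = 1035.
Surplus = 1035 − 211.5 = 823.5.

Surplus = 823.5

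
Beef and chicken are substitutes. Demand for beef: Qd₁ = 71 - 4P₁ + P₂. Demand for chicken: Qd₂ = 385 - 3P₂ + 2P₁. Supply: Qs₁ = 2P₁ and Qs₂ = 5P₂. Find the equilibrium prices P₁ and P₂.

Market 1: 71 - 4P₁ + P₂ = 2P₁ → 6P₁ - P₂ = 71.
Market 2: 8P₂ - 2P₁ = 385.
Eliminating P₂: 8×(1) + 1×(2) gives 46P₁ = 953, so P₁ = 953/46.
Back-substitute into (2): P₂ = (385 + 2×953/46) / 8 = 1226/23.

P₁ = 953/46, P₂ = 1226/23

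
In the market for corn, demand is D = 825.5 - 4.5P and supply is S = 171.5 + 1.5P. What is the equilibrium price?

P* = 109

Set D = S: 825.5 - 4.5P = 171.5 + 1.5P.
654 = 6P, so P* = 109.
Q* = 825.5 − 4.5(109) = 335.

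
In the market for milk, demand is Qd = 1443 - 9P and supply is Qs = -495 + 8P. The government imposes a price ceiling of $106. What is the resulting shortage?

Equilibrium price would be P* = 114, so the ceiling at 106 binds.
At P = 106: Qd = 1443 − 9(106) = 489, Qs = -495 + 8(106) = 353.
Shortage = 489 − 353 = 136.

Shortage = 136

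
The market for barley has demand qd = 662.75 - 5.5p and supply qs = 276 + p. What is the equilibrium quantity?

Set qd = qs: 662.75 - 5.5p = 276 + p.
386.75 = 6.5p, so p* = 59.5.
q* = 662.75 − 5.5(59.5) = 335.5.

q* = 335.5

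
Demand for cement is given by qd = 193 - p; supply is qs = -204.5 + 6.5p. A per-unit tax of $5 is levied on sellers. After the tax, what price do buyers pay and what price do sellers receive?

Pre-tax equilibrium: p* = 53, q* = 140.
Tax on sellers shifts supply to qs = -204.5 + 6.5(p − 5) = -237 + 6.5p.
193 - p = -237 + 6.5p gives buyer price pb = 172/3; sellers receive ps = 172/3 − 5 = 157/3.
New quantity: q = 193 − 1(172/3) = 407/3.

Buyers pay 172/3, sellers receive 157/3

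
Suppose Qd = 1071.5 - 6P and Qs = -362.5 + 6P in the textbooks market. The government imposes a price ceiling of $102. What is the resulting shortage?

Shortage = 210

Equilibrium price would be P* = 119.5, so the ceiling at 102 binds.
At P = 102: Qd = 1071.5 − 6(102) = 459.5, Qs = -362.5 + 6(102) = 249.5.
Shortage = 459.5 − 249.5 = 210.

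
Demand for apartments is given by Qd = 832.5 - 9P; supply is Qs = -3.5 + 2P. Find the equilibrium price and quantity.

P* = 76, Q* = 148.5

Set Qd = Qs: 832.5 - 9P = -3.5 + 2P.
836 = 11P, so P* = 76.
Q* = 832.5 − 9(76) = 148.5.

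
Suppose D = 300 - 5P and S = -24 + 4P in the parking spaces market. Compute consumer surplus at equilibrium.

Equilibrium: 300 - 5P = -24 + 4P gives P* = 36, Q* = 120.
Demand choke price (D = 0): P = 60.
CS = ½(60 − 36)(120) = 1440.

Consumer surplus = 1440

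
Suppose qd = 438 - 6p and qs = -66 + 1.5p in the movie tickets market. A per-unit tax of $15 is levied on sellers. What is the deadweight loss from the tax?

Pre-tax equilibrium: p* = 67.2, q* = 34.8.
Tax on sellers shifts supply to qs = -66 + 1.5(p − 15) = -88.5 + 1.5p.
438 - 6p = -88.5 + 1.5p gives buyer price pb = 70.2; sellers receive ps = 70.2 − 15 = 55.2.
New quantity: q = 438 − 6(70.2) = 16.8.
DWL = ½ × 15 × (34.8 − 16.8) = 135.

Deadweight loss = 135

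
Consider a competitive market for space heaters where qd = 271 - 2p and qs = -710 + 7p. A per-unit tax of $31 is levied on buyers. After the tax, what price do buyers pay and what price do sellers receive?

Buyers pay 1198/9, sellers receive 919/9

Pre-tax equilibrium: p* = 109, q* = 53.
Tax on buyers shifts demand to qd = 271 − 2(p + 31) = 209 - 2p.
209 - 2p = -710 + 7p gives seller price ps = 919/9; buyers pay pb = 919/9 + 31 = 1198/9.
New quantity: q = 271 − 2(1198/9) = 43/9.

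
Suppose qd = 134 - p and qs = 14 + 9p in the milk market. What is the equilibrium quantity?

q* = 122

Set qd = qs: 134 - p = 14 + 9p.
120 = 10p, so p* = 12.
q* = 134 − 1(12) = 122.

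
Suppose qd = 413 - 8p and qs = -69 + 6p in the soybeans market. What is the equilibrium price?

p* = 241/7

Set qd = qs: 413 - 8p = -69 + 6p.
482 = 14p, so p* = 241/7.
q* = 413 − 8(241/7) = 963/7.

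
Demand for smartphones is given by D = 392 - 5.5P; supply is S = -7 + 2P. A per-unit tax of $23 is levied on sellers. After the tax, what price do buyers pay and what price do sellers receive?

Pre-tax equilibrium: P* = 53.2, Q* = 99.4.
Tax on sellers shifts supply to S = -7 + 2(P − 23) = -53 + 2P.
392 - 5.5P = -53 + 2P gives buyer price Pb = 178/3; sellers receive Ps = 178/3 − 23 = 109/3.
New quantity: Q = 392 − 5.5(178/3) = 197/3.

Buyers pay 178/3, sellers receive 109/3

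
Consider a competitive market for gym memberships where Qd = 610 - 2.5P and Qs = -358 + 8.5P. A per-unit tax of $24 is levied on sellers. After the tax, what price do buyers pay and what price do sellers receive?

Buyers pay 1172/11, sellers receive 908/11

Pre-tax equilibrium: P* = 88, Q* = 390.
Tax on sellers shifts supply to Qs = -358 + 8.5(P − 24) = -562 + 8.5P.
610 - 2.5P = -562 + 8.5P gives buyer price Pb = 1172/11; sellers receive Ps = 1172/11 − 24 = 908/11.
New quantity: Q = 610 − 2.5(1172/11) = 3780/11.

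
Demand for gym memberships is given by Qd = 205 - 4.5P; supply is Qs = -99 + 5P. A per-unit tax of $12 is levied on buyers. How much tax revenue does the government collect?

Tax revenue = 7428/19

Pre-tax equilibrium: P* = 32, Q* = 61.
Tax on buyers shifts demand to Qd = 205 − 4.5(P + 12) = 151 - 4.5P.
151 - 4.5P = -99 + 5P gives seller price Ps = 500/19; buyers pay Pb = 500/19 + 12 = 728/19.
New quantity: Q = 205 − 4.5(728/19) = 619/19.
Revenue = 12 × 619/19 = 7428/19.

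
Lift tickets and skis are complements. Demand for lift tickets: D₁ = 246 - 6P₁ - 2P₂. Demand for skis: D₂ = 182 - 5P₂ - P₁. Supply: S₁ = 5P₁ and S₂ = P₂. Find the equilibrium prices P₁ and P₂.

Market 1: 246 - 6P₁ - 2P₂ = 5P₁ → 11P₁ + 2P₂ = 246.
Market 2: 6P₂ + P₁ = 182.
Eliminating P₂: 6×(1) − 2×(2) gives 64P₁ = 1112, so P₁ = 17.375.
Back-substitute into (2): P₂ = (182 − 1×17.375) / 6 = 27.4375.

P₁ = 17.375, P₂ = 27.4375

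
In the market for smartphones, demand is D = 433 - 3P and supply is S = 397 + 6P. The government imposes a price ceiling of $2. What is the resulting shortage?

Equilibrium price would be P* = 4, so the ceiling at 2 binds.
At P = 2: D = 433 − 3(2) = 427, S = 397 + 6(2) = 409.
Shortage = 427 − 409 = 18.

Shortage = 18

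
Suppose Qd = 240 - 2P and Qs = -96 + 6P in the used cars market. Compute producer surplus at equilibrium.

Equilibrium: 240 - 2P = -96 + 6P gives P* = 42, Q* = 156.
Supply starts at P = 16 (where Qs = 0).
PS = ½(42 − 16)(156) = 2028.

Producer surplus = 2028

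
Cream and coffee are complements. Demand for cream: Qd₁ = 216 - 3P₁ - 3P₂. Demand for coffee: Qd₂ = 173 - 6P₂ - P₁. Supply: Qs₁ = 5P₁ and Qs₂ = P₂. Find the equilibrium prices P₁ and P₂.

P₁ = 993/53, P₂ = 1168/53

Market 1: 216 - 3P₁ - 3P₂ = 5P₁ → 8P₁ + 3P₂ = 216.
Market 2: 7P₂ + P₁ = 173.
Eliminating P₂: 7×(1) − 3×(2) gives 53P₁ = 993, so P₁ = 993/53.
Back-substitute into (2): P₂ = (173 − 1×993/53) / 7 = 1168/53.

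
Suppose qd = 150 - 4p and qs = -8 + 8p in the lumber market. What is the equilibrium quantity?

q* = 292/3

Set qd = qs: 150 - 4p = -8 + 8p.
158 = 12p, so p* = 79/6.
q* = 150 − 4(79/6) = 292/3.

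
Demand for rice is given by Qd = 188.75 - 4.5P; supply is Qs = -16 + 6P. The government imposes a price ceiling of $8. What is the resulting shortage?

Shortage = 120.75

Equilibrium price would be P* = 19.5, so the ceiling at 8 binds.
At P = 8: Qd = 188.75 − 4.5(8) = 152.75, Qs = -16 + 6(8) = 32.
Shortage = 152.75 − 32 = 120.75.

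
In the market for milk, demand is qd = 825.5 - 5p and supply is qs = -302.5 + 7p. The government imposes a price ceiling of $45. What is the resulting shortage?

Equilibrium price would be p* = 94, so the ceiling at 45 binds.
At p = 45: qd = 825.5 − 5(45) = 600.5, qs = -302.5 + 7(45) = 12.5.
Shortage = 600.5 − 12.5 = 588.

Shortage = 588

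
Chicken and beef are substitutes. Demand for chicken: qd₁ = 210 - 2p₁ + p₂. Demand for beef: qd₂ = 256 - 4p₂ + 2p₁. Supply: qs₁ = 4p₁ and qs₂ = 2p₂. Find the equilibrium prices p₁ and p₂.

p₁ = 758/17, p₂ = 978/17

Market 1: 210 - 2p₁ + p₂ = 4p₁ → 6p₁ - p₂ = 210.
Market 2: 6p₂ - 2p₁ = 256.
Eliminating p₂: 6×(1) + 1×(2) gives 34p₁ = 1516, so p₁ = 758/17.
Back-substitute into (2): p₂ = (256 + 2×758/17) / 6 = 978/17.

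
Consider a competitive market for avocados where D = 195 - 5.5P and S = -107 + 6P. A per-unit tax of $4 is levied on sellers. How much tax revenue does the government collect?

Tax revenue = 3596/23

Pre-tax equilibrium: P* = 604/23, Q* = 1163/23.
Tax on sellers shifts supply to S = -107 + 6(P − 4) = -131 + 6P.
195 - 5.5P = -131 + 6P gives buyer price Pb = 652/23; sellers receive Ps = 652/23 − 4 = 560/23.
New quantity: Q = 195 − 5.5(652/23) = 899/23.
Revenue = 4 × 899/23 = 3596/23.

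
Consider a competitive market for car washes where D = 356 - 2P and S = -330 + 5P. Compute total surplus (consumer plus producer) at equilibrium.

Total surplus = 8960

Equilibrium: 356 - 2P = -330 + 5P gives P* = 98, Q* = 160.
Demand choke price: P = 178; supply starts at P = 66.
CS = ½(178 − 98)(160) = 6400; PS = ½(98 − 66)(160) = 2560.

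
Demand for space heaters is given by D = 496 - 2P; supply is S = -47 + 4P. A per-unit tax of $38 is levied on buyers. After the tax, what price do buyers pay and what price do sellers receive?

Pre-tax equilibrium: P* = 90.5, Q* = 315.
Tax on buyers shifts demand to D = 496 − 2(P + 38) = 420 - 2P.
420 - 2P = -47 + 4P gives seller price Ps = 467/6; buyers pay Pb = 467/6 + 38 = 695/6.
New quantity: Q = 496 − 2(695/6) = 793/3.

Buyers pay 695/6, sellers receive 467/6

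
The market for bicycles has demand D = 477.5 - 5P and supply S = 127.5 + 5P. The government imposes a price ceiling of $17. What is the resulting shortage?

Shortage = 180

Equilibrium price would be P* = 35, so the ceiling at 17 binds.
At P = 17: D = 477.5 − 5(17) = 392.5, S = 127.5 + 5(17) = 212.5.
Shortage = 392.5 − 212.5 = 180.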